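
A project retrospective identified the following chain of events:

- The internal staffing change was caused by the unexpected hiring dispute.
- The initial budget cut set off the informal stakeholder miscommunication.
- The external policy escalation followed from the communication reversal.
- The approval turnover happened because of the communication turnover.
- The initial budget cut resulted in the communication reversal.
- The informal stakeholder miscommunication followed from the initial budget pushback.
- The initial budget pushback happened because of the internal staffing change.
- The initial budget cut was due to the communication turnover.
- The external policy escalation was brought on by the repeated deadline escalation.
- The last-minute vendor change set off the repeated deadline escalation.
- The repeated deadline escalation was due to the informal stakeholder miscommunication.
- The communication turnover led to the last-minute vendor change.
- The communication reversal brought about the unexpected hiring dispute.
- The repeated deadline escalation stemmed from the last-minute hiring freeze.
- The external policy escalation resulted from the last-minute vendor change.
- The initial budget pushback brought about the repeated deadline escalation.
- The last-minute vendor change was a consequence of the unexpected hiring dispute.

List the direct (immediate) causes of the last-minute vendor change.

the communication turnover, the unexpected hiring dispute

Upstream contributors include the initial budget cut, the communication reversal, but only the communication turnover, the unexpected hiring dispute feed directly into the last-minute vendor change.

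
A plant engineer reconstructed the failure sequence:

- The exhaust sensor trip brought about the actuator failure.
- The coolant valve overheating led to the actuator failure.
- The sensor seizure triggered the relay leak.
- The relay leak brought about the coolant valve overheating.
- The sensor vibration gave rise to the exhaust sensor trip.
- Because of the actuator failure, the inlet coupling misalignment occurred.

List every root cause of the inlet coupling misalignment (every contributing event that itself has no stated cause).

the sensor seizure, the sensor vibration

Tracing upstream from the inlet coupling misalignment: the inlet coupling misalignment ← the actuator failure ← the coolant valve overheating ← the relay leak ← the sensor seizure.
A separate upstream branch: the inlet coupling misalignment ← the actuator failure ← the exhaust sensor trip ← the sensor vibration.
Each of those chain origins has no stated cause.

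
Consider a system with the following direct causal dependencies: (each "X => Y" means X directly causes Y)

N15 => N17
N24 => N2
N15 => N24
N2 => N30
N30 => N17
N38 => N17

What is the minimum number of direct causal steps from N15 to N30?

Shortest chain: N15 → N24 → N2 → N30.

3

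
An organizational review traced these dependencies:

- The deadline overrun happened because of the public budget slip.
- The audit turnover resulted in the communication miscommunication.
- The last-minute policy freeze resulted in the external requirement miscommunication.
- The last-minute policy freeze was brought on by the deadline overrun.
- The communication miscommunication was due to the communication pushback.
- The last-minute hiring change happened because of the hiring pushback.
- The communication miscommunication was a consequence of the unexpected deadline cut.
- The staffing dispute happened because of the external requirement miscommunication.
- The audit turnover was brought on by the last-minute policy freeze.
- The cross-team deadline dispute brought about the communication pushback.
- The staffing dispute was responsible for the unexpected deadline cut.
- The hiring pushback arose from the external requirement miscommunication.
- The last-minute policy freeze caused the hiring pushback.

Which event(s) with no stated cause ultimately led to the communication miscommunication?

Tracing upstream from the communication miscommunication: the communication miscommunication ← the audit turnover ← the last-minute policy freeze ← the deadline overrun ← the public budget slip.
A separate upstream branch: the communication miscommunication ← the communication pushback ← the cross-team deadline dispute.
Each of those chain origins has no stated cause.

the cross-team deadline dispute, the public budget slip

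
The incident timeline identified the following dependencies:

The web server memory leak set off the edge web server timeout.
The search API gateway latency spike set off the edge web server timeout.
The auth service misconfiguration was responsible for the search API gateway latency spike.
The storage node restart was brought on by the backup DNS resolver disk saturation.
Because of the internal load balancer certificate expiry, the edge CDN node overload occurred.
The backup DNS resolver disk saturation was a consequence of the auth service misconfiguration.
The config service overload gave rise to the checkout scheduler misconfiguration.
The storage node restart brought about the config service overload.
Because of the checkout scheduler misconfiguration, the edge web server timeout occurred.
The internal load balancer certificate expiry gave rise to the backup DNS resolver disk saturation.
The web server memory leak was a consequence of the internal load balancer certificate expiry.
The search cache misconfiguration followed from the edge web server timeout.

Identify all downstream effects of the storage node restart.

the checkout scheduler misconfiguration, the config service overload, the edge web server timeout, the search cache misconfiguration

Direct effects: the config service overload.
2 steps out: the checkout scheduler misconfiguration.
3 steps out: the edge web server timeout.
4 steps out: the search cache misconfiguration.
Not reachable from it: the internal load balancer certificate expiry, the auth service misconfiguration, the edge CDN node overload, the backup DNS resolver disk saturation, the search API gateway latency spike, the web server memory leak.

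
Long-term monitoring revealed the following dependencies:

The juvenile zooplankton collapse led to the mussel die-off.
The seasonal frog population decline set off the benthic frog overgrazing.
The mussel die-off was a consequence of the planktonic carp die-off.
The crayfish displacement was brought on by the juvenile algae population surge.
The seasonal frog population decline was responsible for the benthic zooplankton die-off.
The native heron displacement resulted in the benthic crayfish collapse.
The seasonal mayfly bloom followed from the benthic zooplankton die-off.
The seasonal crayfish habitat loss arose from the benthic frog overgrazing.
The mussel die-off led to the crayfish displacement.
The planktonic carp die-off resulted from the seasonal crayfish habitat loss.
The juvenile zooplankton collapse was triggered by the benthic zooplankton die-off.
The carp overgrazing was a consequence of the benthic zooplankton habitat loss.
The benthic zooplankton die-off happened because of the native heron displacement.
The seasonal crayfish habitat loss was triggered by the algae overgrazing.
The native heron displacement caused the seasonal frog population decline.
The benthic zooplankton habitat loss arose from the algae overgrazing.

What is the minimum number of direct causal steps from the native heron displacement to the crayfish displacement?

Shortest chain: the native heron displacement → the benthic zooplankton die-off → the juvenile zooplankton collapse → the mussel die-off → the crayfish displacement.

4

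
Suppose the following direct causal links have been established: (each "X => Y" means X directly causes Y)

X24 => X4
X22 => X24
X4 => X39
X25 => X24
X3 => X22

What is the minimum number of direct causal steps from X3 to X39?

Shortest chain: X3 → X22 → X24 → X4 → X39.

4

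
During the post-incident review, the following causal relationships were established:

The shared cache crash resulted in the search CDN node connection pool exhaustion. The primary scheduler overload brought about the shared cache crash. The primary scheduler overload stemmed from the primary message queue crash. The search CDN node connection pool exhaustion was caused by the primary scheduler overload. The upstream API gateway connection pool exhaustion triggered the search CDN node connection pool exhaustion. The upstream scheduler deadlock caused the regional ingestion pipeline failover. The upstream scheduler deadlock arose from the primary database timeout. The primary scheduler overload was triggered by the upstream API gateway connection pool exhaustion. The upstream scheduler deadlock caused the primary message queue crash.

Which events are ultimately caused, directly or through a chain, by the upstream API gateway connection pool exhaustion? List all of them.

Direct effects: the primary scheduler overload, the search CDN node connection pool exhaustion.
2 steps out: the shared cache crash.
Not reachable from it: the primary database timeout, the upstream scheduler deadlock, the regional ingestion pipeline failover, the primary message queue crash.

the primary scheduler overload, the search CDN node connection pool exhaustion, the shared cache crash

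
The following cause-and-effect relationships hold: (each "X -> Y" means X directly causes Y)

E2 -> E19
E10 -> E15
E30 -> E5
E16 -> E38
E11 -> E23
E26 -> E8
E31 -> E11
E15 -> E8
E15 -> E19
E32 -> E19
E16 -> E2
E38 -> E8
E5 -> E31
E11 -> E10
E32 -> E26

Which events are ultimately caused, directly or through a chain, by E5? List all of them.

E10, E11, E15, E19, E23, E31, E8

Direct effects: E31.
2 steps out: E11.
3 steps out: E10, E23.
4 steps out: E15.
5 steps out: E19, E8.
Not reachable from it: E30, E32, E16, E2, E38, E26.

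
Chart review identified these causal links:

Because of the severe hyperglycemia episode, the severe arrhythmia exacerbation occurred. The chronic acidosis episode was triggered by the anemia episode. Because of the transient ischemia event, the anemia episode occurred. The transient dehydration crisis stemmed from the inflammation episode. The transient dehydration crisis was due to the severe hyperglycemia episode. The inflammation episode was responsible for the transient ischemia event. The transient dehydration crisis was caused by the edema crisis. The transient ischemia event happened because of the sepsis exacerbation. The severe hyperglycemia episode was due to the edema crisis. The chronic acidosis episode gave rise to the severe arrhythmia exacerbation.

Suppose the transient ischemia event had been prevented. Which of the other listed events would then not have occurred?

Downstream of the transient ischemia event: the anemia episode, the chronic acidosis episode, the severe arrhythmia exacerbation.
Of those, still caused via another path: the severe arrhythmia exacerbation.
The remainder have no surviving cause.

the anemia episode, the chronic acidosis episode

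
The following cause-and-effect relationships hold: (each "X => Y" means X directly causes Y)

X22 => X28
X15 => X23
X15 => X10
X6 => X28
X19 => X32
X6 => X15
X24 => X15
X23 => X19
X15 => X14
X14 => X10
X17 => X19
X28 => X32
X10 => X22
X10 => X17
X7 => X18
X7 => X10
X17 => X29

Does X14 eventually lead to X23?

X14 leads to X10, X17, X29, X22, X19, X28, X32; X23 is not among them.

No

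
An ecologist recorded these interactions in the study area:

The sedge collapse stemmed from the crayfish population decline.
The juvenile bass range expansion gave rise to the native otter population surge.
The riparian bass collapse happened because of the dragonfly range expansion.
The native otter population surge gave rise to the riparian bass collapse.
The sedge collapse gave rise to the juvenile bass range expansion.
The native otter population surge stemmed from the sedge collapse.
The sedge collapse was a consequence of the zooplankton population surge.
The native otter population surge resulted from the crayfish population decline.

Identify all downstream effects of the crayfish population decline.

Direct effects: the sedge collapse, the native otter population surge.
2 steps out: the juvenile bass range expansion, the riparian bass collapse.
Not reachable from it: the zooplankton population surge, the dragonfly range expansion.

the juvenile bass range expansion, the native otter population surge, the riparian bass collapse, the sedge collapse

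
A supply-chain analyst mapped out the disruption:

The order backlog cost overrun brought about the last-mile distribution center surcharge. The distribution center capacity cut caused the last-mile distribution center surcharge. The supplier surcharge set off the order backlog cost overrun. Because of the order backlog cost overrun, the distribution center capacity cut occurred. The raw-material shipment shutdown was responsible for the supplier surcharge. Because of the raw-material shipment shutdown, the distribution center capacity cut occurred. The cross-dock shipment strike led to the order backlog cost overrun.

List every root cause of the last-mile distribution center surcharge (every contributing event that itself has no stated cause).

the cross-dock shipment strike, the raw-material shipment shutdown

Tracing upstream from the last-mile distribution center surcharge: the last-mile distribution center surcharge ← the distribution center capacity cut ← the raw-material shipment shutdown.
A separate upstream branch: the last-mile distribution center surcharge ← the order backlog cost overrun ← the cross-dock shipment strike.
Each of those chain origins has no stated cause.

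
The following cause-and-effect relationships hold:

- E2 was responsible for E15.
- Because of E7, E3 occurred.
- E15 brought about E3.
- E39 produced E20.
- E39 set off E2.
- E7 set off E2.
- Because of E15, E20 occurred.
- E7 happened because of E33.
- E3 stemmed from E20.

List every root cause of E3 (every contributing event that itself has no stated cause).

Tracing upstream from E3: E3 ← E20 ← E39.
A separate upstream branch: E3 ← E7 ← E33.
Each of those chain origins has no stated cause.

E33, E39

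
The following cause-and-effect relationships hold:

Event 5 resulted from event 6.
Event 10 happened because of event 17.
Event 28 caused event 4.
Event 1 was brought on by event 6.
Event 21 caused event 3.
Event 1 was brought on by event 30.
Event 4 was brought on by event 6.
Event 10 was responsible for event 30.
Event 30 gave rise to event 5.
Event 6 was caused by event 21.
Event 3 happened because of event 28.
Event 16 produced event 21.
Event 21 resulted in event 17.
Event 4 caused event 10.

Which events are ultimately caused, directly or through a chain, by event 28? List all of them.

Direct effects: event 4, event 3.
2 steps out: event 10.
3 steps out: event 30.
4 steps out: event 5, event 1.
Not reachable from it: event 16, event 21, event 17, event 6.

event 1, event 10, event 3, event 30, event 4, event 5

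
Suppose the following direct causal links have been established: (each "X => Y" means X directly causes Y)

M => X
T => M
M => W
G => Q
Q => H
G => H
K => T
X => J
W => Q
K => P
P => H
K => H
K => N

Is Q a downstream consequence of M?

Yes

There is a causal chain: M → W → Q.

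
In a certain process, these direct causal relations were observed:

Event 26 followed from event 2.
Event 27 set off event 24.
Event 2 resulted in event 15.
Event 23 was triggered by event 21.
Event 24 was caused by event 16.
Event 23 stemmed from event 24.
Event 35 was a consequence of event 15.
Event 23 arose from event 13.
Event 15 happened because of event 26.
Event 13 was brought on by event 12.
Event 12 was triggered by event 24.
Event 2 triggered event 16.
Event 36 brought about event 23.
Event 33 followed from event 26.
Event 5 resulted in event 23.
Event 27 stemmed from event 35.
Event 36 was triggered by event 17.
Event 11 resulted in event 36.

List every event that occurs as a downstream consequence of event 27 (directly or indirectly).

Direct effects: event 24.
2 steps out: event 12, event 23.
3 steps out: event 13.
Not reachable from it: event 17, event 2, event 26, event 33, event 5, event 11, event 16, event 15, event 35, event 36, event 21.

event 12, event 13, event 23, event 24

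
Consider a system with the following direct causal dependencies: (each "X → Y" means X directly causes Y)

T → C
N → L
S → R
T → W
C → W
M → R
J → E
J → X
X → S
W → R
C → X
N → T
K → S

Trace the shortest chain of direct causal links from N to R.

N → T
T → W
W → R
Length: 3 steps.

N → T → W → R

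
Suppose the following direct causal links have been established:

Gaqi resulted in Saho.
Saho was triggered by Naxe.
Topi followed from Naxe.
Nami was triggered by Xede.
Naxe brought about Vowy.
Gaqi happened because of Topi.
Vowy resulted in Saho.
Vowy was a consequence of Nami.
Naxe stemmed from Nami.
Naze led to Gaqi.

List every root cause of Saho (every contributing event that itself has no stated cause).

Tracing upstream from Saho: Saho ← Naxe ← Nami ← Xede.
A separate upstream branch: Saho ← Gaqi ← Naze.
Each of those chain origins has no stated cause.

Naze, Xede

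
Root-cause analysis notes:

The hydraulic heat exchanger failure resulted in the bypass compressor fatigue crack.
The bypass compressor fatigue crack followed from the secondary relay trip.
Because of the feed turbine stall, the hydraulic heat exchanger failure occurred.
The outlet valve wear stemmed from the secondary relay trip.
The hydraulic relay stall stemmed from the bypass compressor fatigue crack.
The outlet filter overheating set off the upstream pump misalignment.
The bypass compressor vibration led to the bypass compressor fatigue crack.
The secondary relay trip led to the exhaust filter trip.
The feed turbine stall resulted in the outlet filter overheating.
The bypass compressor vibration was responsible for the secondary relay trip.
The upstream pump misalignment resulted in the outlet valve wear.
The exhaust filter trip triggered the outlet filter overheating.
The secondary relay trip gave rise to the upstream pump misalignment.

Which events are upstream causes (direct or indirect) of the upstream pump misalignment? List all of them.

the bypass compressor vibration, the exhaust filter trip, the feed turbine stall, the outlet filter overheating, the secondary relay trip

Immediate causes of the upstream pump misalignment: the secondary relay trip, the outlet filter overheating.
Further upstream: the bypass compressor vibration, the feed turbine stall, the exhaust filter trip.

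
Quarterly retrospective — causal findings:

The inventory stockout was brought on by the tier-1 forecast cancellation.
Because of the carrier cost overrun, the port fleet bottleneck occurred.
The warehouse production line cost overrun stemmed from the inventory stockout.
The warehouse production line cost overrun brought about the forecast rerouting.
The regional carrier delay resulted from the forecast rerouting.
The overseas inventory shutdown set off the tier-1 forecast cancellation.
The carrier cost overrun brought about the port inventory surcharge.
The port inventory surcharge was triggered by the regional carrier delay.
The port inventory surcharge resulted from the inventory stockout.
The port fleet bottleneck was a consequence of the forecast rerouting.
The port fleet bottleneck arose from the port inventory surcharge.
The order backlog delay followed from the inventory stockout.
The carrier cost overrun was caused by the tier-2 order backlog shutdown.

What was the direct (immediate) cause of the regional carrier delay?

the forecast rerouting

Upstream contributors include the overseas inventory shutdown, the tier-1 forecast cancellation, the inventory stockout, the warehouse production line cost overrun, but only the forecast rerouting feeds directly into the regional carrier delay.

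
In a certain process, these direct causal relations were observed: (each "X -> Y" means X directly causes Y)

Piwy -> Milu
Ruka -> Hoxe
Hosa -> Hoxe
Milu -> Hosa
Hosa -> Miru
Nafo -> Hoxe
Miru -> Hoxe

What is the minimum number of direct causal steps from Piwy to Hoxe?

Shortest chain: Piwy → Milu → Hosa → Hoxe.

3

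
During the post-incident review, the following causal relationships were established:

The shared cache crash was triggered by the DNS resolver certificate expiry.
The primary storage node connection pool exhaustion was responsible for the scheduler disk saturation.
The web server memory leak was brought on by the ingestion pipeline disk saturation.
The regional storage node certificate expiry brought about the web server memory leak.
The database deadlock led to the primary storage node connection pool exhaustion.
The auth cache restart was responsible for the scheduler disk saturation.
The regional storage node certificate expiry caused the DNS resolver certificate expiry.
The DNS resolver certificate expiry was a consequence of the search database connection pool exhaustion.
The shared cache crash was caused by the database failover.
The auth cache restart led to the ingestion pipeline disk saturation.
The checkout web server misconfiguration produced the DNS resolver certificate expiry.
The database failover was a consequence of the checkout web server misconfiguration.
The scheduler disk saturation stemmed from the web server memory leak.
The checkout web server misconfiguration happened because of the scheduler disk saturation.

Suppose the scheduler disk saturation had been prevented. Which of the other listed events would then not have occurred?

Downstream of the scheduler disk saturation: the checkout web server misconfiguration, the database failover, the DNS resolver certificate expiry, the shared cache crash.
Of those, still caused via another path: the DNS resolver certificate expiry, the shared cache crash.
The remainder have no surviving cause.

the checkout web server misconfiguration, the database failover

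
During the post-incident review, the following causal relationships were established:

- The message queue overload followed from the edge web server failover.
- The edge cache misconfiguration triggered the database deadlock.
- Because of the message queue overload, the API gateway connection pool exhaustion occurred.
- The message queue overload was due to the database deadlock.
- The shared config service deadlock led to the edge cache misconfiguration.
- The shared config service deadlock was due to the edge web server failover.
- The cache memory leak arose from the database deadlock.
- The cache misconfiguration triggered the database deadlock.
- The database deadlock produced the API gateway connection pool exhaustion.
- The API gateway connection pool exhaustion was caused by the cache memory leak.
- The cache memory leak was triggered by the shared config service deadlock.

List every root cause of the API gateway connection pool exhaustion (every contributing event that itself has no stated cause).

Tracing upstream from the API gateway connection pool exhaustion: the API gateway connection pool exhaustion ← the message queue overload ← the edge web server failover.
A separate upstream branch: the API gateway connection pool exhaustion ← the database deadlock ← the cache misconfiguration.
Each of those chain origins has no stated cause.

the cache misconfiguration, the edge web server failover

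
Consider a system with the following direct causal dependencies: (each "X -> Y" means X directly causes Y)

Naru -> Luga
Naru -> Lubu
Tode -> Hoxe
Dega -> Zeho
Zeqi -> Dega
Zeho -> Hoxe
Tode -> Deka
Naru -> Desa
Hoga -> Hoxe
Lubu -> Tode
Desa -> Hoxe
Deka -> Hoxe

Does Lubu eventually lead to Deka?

There is a causal chain: Lubu → Tode → Deka.

Yes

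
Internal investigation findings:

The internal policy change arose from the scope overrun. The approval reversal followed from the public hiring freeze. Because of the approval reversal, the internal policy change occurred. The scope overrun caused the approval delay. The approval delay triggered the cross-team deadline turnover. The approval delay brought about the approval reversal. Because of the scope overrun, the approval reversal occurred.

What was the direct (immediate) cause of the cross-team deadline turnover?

Upstream contributors include the scope overrun, but only the approval delay feeds directly into the cross-team deadline turnover.

the approval delay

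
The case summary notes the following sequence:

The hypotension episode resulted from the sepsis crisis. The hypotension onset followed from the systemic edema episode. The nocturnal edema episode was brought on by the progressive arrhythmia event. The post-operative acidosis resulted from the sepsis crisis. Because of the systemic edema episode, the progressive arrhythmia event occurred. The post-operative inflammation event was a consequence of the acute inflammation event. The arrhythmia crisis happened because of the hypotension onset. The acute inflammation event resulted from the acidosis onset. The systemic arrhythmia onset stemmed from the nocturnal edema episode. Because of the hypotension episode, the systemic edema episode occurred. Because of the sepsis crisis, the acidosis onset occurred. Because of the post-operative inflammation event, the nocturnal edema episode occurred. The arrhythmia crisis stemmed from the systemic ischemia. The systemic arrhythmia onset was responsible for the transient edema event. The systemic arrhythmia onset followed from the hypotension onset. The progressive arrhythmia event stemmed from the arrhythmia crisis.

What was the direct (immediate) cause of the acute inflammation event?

Upstream contributors include the sepsis crisis, but only the acidosis onset feeds directly into the acute inflammation event.

the acidosis onset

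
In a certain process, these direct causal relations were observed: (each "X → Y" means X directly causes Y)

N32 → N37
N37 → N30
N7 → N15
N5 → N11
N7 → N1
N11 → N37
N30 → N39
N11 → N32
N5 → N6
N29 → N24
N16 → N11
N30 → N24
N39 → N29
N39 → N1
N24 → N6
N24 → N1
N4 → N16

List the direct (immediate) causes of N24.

N29, N30

Upstream contributors include N4, N5, N16, N11, N32, N37, N39, but only N29, N30 feed directly into N24.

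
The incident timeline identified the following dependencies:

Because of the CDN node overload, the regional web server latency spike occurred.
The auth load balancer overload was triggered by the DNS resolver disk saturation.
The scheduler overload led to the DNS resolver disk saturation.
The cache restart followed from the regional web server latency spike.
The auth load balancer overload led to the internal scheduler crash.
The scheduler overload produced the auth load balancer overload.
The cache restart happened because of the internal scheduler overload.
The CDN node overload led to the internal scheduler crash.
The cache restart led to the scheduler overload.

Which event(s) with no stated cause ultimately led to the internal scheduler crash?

the CDN node overload, the internal scheduler overload

Tracing upstream from the internal scheduler crash: the internal scheduler crash ← the CDN node overload.
A separate upstream branch: the internal scheduler crash ← the auth load balancer overload ← the scheduler overload ← the cache restart ← the internal scheduler overload.
Each of those chain origins has no stated cause.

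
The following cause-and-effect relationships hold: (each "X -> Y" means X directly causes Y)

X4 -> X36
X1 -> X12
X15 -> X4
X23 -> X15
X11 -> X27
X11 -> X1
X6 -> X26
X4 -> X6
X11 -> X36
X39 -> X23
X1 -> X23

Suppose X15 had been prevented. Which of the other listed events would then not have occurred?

Downstream of X15: X4, X36, X6, X26.
Of those, still caused via another path: X36.
The remainder have no surviving cause.

X26, X4, X6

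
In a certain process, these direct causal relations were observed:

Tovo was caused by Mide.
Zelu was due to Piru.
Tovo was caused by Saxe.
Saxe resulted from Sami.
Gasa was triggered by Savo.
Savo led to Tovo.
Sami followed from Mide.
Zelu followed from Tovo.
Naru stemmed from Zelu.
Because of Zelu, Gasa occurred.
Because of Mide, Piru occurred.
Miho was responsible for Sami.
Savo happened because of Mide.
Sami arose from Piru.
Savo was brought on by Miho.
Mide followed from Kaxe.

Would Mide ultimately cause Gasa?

Yes

There is a causal chain: Mide → Savo → Gasa.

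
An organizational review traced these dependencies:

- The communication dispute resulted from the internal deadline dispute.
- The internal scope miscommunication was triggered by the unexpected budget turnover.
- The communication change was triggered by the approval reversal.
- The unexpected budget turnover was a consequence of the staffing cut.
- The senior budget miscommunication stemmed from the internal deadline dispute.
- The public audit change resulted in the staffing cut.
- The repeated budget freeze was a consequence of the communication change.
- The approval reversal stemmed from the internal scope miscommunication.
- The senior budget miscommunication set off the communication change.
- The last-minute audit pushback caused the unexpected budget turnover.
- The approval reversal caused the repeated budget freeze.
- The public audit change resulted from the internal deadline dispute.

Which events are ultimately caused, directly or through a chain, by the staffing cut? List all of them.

Direct effects: the unexpected budget turnover.
2 steps out: the internal scope miscommunication.
3 steps out: the approval reversal.
4 steps out: the communication change, the repeated budget freeze.
Not reachable from it: the internal deadline dispute, the communication dispute, the public audit change, the last-minute audit pushback, the senior budget miscommunication.

the approval reversal, the communication change, the internal scope miscommunication, the repeated budget freeze, the unexpected budget turnover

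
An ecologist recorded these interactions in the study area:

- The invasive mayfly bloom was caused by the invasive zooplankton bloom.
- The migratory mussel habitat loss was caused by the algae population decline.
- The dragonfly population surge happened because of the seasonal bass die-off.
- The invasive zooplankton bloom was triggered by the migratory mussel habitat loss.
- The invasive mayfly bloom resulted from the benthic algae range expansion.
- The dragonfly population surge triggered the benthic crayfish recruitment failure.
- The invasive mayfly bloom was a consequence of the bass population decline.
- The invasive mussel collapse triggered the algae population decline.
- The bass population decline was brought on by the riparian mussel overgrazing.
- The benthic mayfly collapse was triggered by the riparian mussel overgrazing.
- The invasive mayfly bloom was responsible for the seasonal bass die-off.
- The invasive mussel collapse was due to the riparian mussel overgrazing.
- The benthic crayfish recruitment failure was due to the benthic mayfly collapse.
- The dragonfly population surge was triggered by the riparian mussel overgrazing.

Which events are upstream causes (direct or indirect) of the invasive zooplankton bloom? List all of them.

the algae population decline, the invasive mussel collapse, the migratory mussel habitat loss, the riparian mussel overgrazing

Immediate cause of the invasive zooplankton bloom: the migratory mussel habitat loss.
Further upstream: the riparian mussel overgrazing, the invasive mussel collapse, the algae population decline.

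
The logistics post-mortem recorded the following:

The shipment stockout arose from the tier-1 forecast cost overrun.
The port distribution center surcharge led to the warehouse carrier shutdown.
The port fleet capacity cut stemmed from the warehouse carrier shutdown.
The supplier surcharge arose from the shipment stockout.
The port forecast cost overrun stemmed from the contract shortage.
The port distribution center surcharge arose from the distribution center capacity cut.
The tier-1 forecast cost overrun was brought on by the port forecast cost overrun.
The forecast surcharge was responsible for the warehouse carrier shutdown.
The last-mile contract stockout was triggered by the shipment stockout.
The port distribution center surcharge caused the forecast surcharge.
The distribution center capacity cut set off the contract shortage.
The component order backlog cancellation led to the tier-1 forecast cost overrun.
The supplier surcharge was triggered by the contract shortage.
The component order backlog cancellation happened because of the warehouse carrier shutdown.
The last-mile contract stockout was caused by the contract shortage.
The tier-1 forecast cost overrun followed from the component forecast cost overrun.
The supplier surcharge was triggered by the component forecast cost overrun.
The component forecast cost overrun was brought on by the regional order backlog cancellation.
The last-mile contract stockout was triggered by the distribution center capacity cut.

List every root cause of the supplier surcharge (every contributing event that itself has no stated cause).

Tracing upstream from the supplier surcharge: the supplier surcharge ← the contract shortage ← the distribution center capacity cut.
A separate upstream branch: the supplier surcharge ← the component forecast cost overrun ← the regional order backlog cancellation.
Each of those chain origins has no stated cause.

the distribution center capacity cut, the regional order backlog cancellation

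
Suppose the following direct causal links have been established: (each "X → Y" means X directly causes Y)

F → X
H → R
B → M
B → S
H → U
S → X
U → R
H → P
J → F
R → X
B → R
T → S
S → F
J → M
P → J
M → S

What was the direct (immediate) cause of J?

P

Upstream contributors include H, but only P feeds directly into J.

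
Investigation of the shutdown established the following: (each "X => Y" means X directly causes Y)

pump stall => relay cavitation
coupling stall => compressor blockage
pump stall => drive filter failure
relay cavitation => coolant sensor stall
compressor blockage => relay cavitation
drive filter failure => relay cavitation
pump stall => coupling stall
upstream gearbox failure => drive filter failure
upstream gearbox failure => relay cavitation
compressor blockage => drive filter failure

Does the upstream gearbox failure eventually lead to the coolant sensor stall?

There is a causal chain: the upstream gearbox failure → the relay cavitation → the coolant sensor stall.

Yes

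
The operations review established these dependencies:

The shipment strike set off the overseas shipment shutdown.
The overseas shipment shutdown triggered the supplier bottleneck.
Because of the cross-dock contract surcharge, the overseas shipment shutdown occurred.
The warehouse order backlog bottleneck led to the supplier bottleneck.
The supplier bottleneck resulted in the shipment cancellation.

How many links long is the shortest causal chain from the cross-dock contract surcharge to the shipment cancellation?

3

Shortest chain: the cross-dock contract surcharge → the overseas shipment shutdown → the supplier bottleneck → the shipment cancellation.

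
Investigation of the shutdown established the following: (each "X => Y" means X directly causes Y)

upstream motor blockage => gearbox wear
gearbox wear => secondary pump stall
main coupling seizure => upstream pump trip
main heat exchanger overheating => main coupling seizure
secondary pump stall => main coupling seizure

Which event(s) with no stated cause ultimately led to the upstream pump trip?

Tracing upstream from the upstream pump trip: the upstream pump trip ← the main coupling seizure ← the secondary pump stall ← the gearbox wear ← the upstream motor blockage.
A separate upstream branch: the upstream pump trip ← the main coupling seizure ← the main heat exchanger overheating.
Each of those chain origins has no stated cause.

the main heat exchanger overheating, the upstream motor blockage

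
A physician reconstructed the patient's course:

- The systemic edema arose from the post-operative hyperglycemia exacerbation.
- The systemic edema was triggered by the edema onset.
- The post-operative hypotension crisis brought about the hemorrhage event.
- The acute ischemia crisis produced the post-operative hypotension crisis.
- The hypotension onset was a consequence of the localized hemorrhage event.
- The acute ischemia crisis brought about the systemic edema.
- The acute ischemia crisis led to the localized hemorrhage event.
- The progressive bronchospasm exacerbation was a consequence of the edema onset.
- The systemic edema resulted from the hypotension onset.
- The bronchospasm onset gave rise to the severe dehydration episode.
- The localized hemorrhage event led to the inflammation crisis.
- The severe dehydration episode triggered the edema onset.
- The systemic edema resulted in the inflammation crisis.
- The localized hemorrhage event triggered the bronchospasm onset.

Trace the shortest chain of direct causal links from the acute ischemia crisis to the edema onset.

the acute ischemia crisis → the localized hemorrhage event → the bronchospasm onset → the severe dehydration episode → the edema onset

the acute ischemia crisis → the localized hemorrhage event
the localized hemorrhage event → the bronchospasm onset
the bronchospasm onset → the severe dehydration episode
the severe dehydration episode → the edema onset
Length: 4 steps.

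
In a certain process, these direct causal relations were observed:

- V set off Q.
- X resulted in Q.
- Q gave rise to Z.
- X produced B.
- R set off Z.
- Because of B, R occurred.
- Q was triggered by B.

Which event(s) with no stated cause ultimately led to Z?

V, X

Tracing upstream from Z: Z ← Q ← X.
A separate upstream branch: Z ← Q ← V.
Each of those chain origins has no stated cause.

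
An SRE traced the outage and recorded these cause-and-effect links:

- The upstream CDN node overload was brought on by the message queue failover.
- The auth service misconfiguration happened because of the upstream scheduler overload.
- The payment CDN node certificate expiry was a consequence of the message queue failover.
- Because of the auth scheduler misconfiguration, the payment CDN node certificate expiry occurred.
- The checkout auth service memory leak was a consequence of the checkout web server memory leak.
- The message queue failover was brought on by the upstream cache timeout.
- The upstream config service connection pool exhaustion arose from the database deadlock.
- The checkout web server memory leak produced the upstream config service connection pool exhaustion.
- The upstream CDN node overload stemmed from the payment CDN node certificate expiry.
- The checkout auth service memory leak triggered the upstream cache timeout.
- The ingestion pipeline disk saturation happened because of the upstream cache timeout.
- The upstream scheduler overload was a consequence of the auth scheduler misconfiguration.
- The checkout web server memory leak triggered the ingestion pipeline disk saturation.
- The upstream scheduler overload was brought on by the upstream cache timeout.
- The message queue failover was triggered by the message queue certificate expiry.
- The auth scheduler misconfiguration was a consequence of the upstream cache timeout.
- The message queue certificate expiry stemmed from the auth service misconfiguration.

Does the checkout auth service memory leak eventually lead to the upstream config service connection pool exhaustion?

No

The checkout auth service memory leak leads to the upstream cache timeout, the auth scheduler misconfiguration, the upstream scheduler overload, the auth service misconfiguration, the message queue certificate expiry, the ingestion pipeline disk saturation, the message queue failover, the payment CDN node certificate expiry, the upstream CDN node overload; the upstream config service connection pool exhaustion is not among them.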